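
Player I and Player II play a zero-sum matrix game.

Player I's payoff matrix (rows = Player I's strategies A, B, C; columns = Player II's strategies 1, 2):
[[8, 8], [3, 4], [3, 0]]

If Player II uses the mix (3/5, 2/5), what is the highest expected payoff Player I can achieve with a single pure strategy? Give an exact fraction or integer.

A: (8)·(3/5) + (8)·(2/5) = 8.
B: (3)·(3/5) + (4)·(2/5) = 17/5.
C: (3)·(3/5) + (0)·(2/5) = 9/5.
The best pure response is A with expected payoff 8.

8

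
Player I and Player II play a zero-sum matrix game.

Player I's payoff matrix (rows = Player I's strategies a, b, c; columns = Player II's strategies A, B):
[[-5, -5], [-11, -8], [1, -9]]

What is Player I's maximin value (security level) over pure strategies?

-5

The worst-case payoff for each row is a: -5, b: -11, c: -9.
The best of these is -5.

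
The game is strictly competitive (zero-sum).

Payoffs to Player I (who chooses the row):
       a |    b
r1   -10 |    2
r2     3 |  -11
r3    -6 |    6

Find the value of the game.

Row r1 is strictly dominated by row r3, so Player I never plays it.
The remaining 2×2 game on (r2, r3) × (a, b) has no saddle point. Let Player I play r2 with probability p; indifference gives 3p − 6(1−p) = −11p + 6(1−p), so p = 6/13.
Similarly Player II's optimal q on a is 17/26, and the value is 3·(17/26) + (-11)·(9/26) = -24/13.

-24/13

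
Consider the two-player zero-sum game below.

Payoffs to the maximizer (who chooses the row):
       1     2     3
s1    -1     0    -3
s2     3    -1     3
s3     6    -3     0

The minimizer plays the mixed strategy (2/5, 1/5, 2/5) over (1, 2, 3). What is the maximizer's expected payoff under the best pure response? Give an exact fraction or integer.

s1: (-1)·(2/5) + (0)·(1/5) + (-3)·(2/5) = -8/5.
s2: (3)·(2/5) + (-1)·(1/5) + (3)·(2/5) = 11/5.
s3: (6)·(2/5) + (-3)·(1/5) + (0)·(2/5) = 9/5.
The best pure response is s2 with expected payoff 11/5.

11/5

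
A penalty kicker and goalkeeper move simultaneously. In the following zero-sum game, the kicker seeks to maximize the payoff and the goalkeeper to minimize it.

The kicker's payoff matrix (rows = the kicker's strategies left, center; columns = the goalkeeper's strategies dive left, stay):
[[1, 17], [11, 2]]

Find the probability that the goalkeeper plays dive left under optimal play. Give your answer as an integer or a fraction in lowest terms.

3/5

Row minima are 1 and 2, so the kicker's maximin is 2; column maxima are 11 and 17, so the goalkeeper's minimax is 11. These differ, so the equilibrium is in mixed strategies.
Let the goalkeeper play dive left with probability q. The kicker is indifferent when q + 17(1−q) = 11q + 2(1−q), giving q = 3/5.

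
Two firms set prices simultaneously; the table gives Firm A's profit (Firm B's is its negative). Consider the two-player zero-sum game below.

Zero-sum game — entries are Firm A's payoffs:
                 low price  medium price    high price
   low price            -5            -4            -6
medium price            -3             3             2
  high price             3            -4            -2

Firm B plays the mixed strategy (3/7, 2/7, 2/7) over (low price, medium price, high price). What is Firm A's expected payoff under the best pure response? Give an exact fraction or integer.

low price: (-5)·(3/7) + (-4)·(2/7) + (-6)·(2/7) = -5.
medium price: (-3)·(3/7) + (3)·(2/7) + (2)·(2/7) = 1/7.
high price: (3)·(3/7) + (-4)·(2/7) + (-2)·(2/7) = -3/7.
The best pure response is medium price with expected payoff 1/7.

1/7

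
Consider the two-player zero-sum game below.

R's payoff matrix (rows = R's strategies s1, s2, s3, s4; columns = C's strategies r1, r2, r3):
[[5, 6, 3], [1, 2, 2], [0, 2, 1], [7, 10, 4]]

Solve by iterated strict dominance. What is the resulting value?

Column r2 is strictly dominated by r1 for C (5<6, 1<2, 0<2, 7<10); eliminate r2.
Row s2 is strictly dominated by row s1 (5>1, 3>2); eliminate s2.
Row s3 is strictly dominated by row s1 (5>0, 3>1); eliminate s3.
Row s1 is strictly dominated by row s4 (7>5, 4>3); eliminate s1.
Column r1 is strictly dominated by r3 for C (4<7); eliminate r1.
Only (s4, r3) remains, with payoff 4.

4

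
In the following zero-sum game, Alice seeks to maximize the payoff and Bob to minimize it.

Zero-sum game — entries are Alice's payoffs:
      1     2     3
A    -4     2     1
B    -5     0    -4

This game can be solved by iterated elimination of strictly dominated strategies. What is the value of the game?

Column 2 is strictly dominated by 1 for Bob (-4<2, -5<0); eliminate 2.
Column 3 is strictly dominated by 1 for Bob (-4<1, -5<-4); eliminate 3.
Row B is strictly dominated by row A (-4>-5); eliminate B.
Only (A, 1) remains, with payoff -4.

-4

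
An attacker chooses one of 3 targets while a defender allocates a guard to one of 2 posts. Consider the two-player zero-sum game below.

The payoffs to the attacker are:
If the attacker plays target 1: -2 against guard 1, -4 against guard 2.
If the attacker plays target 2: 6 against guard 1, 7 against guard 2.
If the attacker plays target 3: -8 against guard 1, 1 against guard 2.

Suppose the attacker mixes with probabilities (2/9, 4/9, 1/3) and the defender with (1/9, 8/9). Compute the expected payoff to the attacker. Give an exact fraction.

20/9

Against (1/9, 8/9), each row's expected payoff is target 1: -34/9; target 2: 62/9; target 3: 0.
Taking the (2/9, 4/9, 1/3)-weighted average: (2/9)·(-34/9) + (4/9)·(62/9) + (1/3)·(0) = 20/9.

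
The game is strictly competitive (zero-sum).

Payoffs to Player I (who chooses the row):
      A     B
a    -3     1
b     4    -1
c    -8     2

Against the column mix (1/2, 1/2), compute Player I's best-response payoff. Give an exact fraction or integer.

3/2

a: (-3)·(1/2) + (1)·(1/2) = -1.
b: (4)·(1/2) + (-1)·(1/2) = 3/2.
c: (-8)·(1/2) + (2)·(1/2) = -3.
The best pure response is b with expected payoff 3/2.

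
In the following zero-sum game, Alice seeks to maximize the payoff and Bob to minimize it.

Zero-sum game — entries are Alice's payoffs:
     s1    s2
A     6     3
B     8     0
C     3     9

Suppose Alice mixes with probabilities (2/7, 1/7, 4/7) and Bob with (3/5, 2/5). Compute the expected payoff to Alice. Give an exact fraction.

Against (3/5, 2/5), each row's expected payoff is A: 24/5; B: 24/5; C: 27/5.
Taking the (2/7, 1/7, 4/7)-weighted average: (2/7)·(24/5) + (1/7)·(24/5) + (4/7)·(27/5) = 36/7.

36/7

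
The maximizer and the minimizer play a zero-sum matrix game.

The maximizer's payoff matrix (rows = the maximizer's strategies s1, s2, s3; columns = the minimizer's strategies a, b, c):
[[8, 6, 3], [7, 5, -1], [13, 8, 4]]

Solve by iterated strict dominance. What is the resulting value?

4

Column a is strictly dominated by b for the minimizer (6<8, 5<7, 8<13); eliminate a.
Column b is strictly dominated by c for the minimizer (3<6, -1<5, 4<8); eliminate b.
Row s2 is strictly dominated by row s1 (3>-1); eliminate s2.
Row s1 is strictly dominated by row s3 (4>3); eliminate s1.
Only (s3, c) remains, with payoff 4.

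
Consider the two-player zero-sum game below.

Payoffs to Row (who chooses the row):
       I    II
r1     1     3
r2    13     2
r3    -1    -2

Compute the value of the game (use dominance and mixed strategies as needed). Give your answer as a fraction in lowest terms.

37/13

Row r3 is strictly dominated by row r1, so Row never plays it.
The remaining 2×2 game on (r1, r2) × (I, II) has no saddle point. Let Row play r1 with probability p; indifference gives p + 13(1−p) = 3p + 2(1−p), so p = 11/13.
Similarly Column's optimal q on I is 1/13, and the value is 1·(1/13) + (3)·(12/13) = 37/13.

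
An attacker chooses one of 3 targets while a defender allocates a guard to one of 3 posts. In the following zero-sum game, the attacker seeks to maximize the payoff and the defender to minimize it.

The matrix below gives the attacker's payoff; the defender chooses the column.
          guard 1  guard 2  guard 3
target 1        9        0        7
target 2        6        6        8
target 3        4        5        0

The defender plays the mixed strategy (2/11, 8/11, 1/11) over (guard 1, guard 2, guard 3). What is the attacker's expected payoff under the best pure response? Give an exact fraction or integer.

68/11

target 1: (9)·(2/11) + (0)·(8/11) + (7)·(1/11) = 25/11.
target 2: (6)·(2/11) + (6)·(8/11) + (8)·(1/11) = 68/11.
target 3: (4)·(2/11) + (5)·(8/11) + (0)·(1/11) = 48/11.
The best pure response is target 2 with expected payoff 68/11.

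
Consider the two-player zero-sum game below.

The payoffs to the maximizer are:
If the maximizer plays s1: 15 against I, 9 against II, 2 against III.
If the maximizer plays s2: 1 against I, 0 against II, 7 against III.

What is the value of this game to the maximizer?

Column I is strictly dominated by II for the minimizer (it gives the maximizer more in every row).
The remaining 2×2 game on (s1, s2) × (II, III) has no saddle point. Let the maximizer play s1 with probability p; indifference gives 9p = 2p + 7(1−p), so p = 1/2.
Similarly the minimizer's optimal q on II is 5/14, and the value is 9·(5/14) + (2)·(9/14) = 9/2.

9/2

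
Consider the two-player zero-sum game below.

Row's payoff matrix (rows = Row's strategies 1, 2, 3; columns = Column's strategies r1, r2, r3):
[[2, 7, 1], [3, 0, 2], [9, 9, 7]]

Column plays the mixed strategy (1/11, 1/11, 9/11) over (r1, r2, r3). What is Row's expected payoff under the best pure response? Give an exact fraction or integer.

1: (2)·(1/11) + (7)·(1/11) + (1)·(9/11) = 18/11.
2: (3)·(1/11) + (0)·(1/11) + (2)·(9/11) = 21/11.
3: (9)·(1/11) + (9)·(1/11) + (7)·(9/11) = 81/11.
The best pure response is 3 with expected payoff 81/11.

81/11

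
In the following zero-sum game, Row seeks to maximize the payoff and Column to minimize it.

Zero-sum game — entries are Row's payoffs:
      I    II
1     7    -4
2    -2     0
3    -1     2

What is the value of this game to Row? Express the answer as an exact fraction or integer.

Row 2 is strictly dominated by row 3, so Row never plays it.
The remaining 2×2 game on (1, 3) × (I, II) has no saddle point. Let Row play 1 with probability p; indifference gives 7p − (1−p) = −4p + 2(1−p), so p = 3/14.
Similarly Column's optimal q on I is 3/7, and the value is 7·(3/7) + (-4)·(4/7) = 5/7.

5/7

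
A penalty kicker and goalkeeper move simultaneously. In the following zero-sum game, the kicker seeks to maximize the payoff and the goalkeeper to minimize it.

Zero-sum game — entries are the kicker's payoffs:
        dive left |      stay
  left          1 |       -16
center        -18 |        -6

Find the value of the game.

Row minima are -16 and -18, so the kicker's maximin is -16; column maxima are 1 and -6, so the goalkeeper's minimax is -6. These differ, so the equilibrium is in mixed strategies.
Let the kicker play left with probability p. The goalkeeper is indifferent when p − 18(1−p) = −16p − 6(1−p), giving p = 12/29.
Let the goalkeeper play dive left with probability q. The kicker is indifferent when q − 16(1−q) = −18q − 6(1−q), giving q = 10/29.
The value is 1·(10/29) + (-16)·(19/29) = -294/29.

-294/29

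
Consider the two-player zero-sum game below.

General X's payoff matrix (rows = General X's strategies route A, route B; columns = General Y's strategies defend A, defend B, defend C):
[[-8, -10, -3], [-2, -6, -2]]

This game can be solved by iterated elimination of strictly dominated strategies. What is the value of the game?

Column defend C is strictly dominated by defend B for General Y (-10<-3, -6<-2); eliminate defend C.
Column defend A is strictly dominated by defend B for General Y (-10<-8, -6<-2); eliminate defend A.
Row route A is strictly dominated by row route B (-6>-10); eliminate route A.
Only (route B, defend B) remains, with payoff -6.

-6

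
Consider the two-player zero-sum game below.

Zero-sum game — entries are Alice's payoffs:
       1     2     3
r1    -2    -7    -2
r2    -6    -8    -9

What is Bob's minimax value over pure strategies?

The worst case (largest entry) in each column is 1: -2, 2: -7, 3: -2.
The best (smallest) of these is -7.

-7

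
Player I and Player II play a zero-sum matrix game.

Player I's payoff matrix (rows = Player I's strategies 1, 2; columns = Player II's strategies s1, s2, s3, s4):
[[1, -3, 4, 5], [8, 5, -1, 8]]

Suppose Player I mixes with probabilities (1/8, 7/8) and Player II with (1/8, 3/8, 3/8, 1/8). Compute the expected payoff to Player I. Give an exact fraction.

Against (1/8, 3/8, 3/8, 1/8), each row's expected payoff is 1: 9/8; 2: 7/2.
Taking the (1/8, 7/8)-weighted average: (1/8)·(9/8) + (7/8)·(7/2) = 205/64.

205/64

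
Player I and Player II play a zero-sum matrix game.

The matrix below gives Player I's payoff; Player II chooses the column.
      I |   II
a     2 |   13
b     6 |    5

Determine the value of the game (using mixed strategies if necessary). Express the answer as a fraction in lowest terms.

Row minima are 2 and 5, so Player I's maximin is 5; column maxima are 6 and 13, so Player II's minimax is 6. These differ, so the equilibrium is in mixed strategies.
Let Player I play a with probability p. Player II is indifferent when 2p + 6(1−p) = 13p + 5(1−p), giving p = 1/12.
Let Player II play I with probability q. Player I is indifferent when 2q + 13(1−q) = 6q + 5(1−q), giving q = 2/3.
The value is 2·(2/3) + (13)·(1/3) = 17/3.

17/3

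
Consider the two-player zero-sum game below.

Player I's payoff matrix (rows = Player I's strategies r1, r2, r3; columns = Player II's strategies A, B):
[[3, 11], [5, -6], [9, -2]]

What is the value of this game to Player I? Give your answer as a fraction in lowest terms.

105/19

Row r2 is strictly dominated by row r3, so Player I never plays it.
The remaining 2×2 game on (r1, r3) × (A, B) has no saddle point. Let Player I play r1 with probability p; indifference gives 3p + 9(1−p) = 11p − 2(1−p), so p = 11/19.
Similarly Player II's optimal q on A is 13/19, and the value is 3·(13/19) + (11)·(6/19) = 105/19.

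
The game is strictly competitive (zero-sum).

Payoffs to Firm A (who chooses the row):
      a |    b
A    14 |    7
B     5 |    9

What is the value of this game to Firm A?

91/11

Row minima are 7 and 5, so Firm A's maximin is 7; column maxima are 14 and 9, so Firm B's minimax is 9. These differ, so the equilibrium is in mixed strategies.
Let Firm A play A with probability p. Firm B is indifferent when 14p + 5(1−p) = 7p + 9(1−p), giving p = 4/11.
Let Firm B play a with probability q. Firm A is indifferent when 14q + 7(1−q) = 5q + 9(1−q), giving q = 2/11.
The value is 14·(2/11) + (7)·(9/11) = 91/11.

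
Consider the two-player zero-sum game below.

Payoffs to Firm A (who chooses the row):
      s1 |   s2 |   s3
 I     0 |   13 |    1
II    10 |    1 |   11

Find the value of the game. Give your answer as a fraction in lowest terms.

Column s3 is strictly dominated by s1 for Firm B (it gives Firm A more in every row).
The remaining 2×2 game on (I, II) × (s1, s2) has no saddle point. Let Firm A play I with probability p; indifference gives 10(1−p) = 13p + (1−p), so p = 9/22.
Similarly Firm B's optimal q on s1 is 6/11, and the value is 0·(6/11) + (13)·(5/11) = 65/11.

65/11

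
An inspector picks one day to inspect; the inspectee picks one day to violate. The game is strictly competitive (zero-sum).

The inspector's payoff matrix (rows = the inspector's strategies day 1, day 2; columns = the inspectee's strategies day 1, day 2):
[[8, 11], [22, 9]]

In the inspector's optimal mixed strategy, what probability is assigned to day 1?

Row minima are 8 and 9, so the inspector's maximin is 9; column maxima are 22 and 11, so the inspectee's minimax is 11. These differ, so the equilibrium is in mixed strategies.
Let the inspector play day 1 with probability p. The inspectee is indifferent when 8p + 22(1−p) = 11p + 9(1−p), giving p = 13/16.

13/16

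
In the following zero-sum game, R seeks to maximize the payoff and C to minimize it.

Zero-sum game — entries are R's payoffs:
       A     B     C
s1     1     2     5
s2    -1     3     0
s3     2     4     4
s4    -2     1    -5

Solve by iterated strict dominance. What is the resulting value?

Row s2 is strictly dominated by row s3 (2>-1, 4>3, 4>0); eliminate s2.
Column B is strictly dominated by A for C (1<2, 2<4, -2<1); eliminate B.
Row s4 is strictly dominated by row s1 (1>-2, 5>-5); eliminate s4.
Column C is strictly dominated by A for C (1<5, 2<4); eliminate C.
Row s1 is strictly dominated by row s3 (2>1); eliminate s1.
Only (s3, A) remains, with payoff 2.

2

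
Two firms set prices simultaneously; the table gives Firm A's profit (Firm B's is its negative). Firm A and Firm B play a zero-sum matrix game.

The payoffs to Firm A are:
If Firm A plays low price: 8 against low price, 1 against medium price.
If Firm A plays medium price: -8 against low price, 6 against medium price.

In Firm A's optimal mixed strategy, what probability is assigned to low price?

2/3

Row minima are 1 and -8, so Firm A's maximin is 1; column maxima are 8 and 6, so Firm B's minimax is 6. These differ, so the equilibrium is in mixed strategies.
Let Firm A play low price with probability p. Firm B is indifferent when 8p − 8(1−p) = p + 6(1−p), giving p = 2/3.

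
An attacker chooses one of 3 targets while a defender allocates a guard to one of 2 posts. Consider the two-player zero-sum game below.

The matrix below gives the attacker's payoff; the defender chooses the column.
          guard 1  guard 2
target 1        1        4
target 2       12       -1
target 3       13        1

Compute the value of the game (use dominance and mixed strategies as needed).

17/5

Row target 2 is strictly dominated by row target 3, so the attacker never plays it.
The remaining 2×2 game on (target 1, target 3) × (guard 1, guard 2) has no saddle point. Let the attacker play target 1 with probability p; indifference gives p + 13(1−p) = 4p + (1−p), so p = 4/5.
Similarly the defender's optimal q on guard 1 is 1/5, and the value is 1·(1/5) + (4)·(4/5) = 17/5.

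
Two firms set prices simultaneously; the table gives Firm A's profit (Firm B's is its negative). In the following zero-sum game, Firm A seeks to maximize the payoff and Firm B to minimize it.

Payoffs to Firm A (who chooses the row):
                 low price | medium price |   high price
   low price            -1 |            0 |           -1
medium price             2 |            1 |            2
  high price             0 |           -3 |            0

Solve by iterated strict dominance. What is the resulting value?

1

Row low price is strictly dominated by row medium price (2>-1, 1>0, 2>-1); eliminate low price.
Column low price is strictly dominated by medium price for Firm B (1<2, -3<0); eliminate low price.
Column high price is strictly dominated by medium price for Firm B (1<2, -3<0); eliminate high price.
Row high price is strictly dominated by row medium price (1>-3); eliminate high price.
Only (medium price, medium price) remains, with payoff 1.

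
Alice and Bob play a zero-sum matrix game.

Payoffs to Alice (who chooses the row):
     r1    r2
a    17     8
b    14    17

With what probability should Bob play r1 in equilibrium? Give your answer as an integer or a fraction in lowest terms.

Row minima are 8 and 14, so Alice's maximin is 14; column maxima are 17 and 17, so Bob's minimax is 17. These differ, so the equilibrium is in mixed strategies.
Let Bob play r1 with probability q. Alice is indifferent when 17q + 8(1−q) = 14q + 17(1−q), giving q = 3/4.

3/4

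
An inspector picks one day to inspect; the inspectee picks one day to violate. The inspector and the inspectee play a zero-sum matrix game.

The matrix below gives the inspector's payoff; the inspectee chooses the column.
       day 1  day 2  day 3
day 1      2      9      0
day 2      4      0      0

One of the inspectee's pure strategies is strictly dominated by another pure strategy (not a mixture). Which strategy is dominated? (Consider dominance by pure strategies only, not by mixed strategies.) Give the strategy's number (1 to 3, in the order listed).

The inspectee prefers columns that give the inspector less. Compare day 1 with day 3: 0 < 2, 0 < 4.
So day 3 strictly dominates day 1 for the inspectee; day 1 is strictly dominated.

1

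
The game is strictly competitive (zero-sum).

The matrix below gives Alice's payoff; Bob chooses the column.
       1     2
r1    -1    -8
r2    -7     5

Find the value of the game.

Row minima are -8 and -7, so Alice's maximin is -7; column maxima are -1 and 5, so Bob's minimax is -1. These differ, so the equilibrium is in mixed strategies.
Let Alice play r1 with probability p. Bob is indifferent when −p − 7(1−p) = −8p + 5(1−p), giving p = 12/19.
Let Bob play 1 with probability q. Alice is indifferent when −q − 8(1−q) = −7q + 5(1−q), giving q = 13/19.
The value is -1·(13/19) + (-8)·(6/19) = -61/19.

-61/19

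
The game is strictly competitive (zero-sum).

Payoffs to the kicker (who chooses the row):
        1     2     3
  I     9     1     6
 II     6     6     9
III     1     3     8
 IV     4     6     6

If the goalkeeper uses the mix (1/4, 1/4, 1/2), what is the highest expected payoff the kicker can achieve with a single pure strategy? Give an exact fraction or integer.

15/2

I: (9)·(1/4) + (1)·(1/4) + (6)·(1/2) = 11/2.
II: (6)·(1/4) + (6)·(1/4) + (9)·(1/2) = 15/2.
III: (1)·(1/4) + (3)·(1/4) + (8)·(1/2) = 5.
IV: (4)·(1/4) + (6)·(1/4) + (6)·(1/2) = 11/2.
The best pure response is II with expected payoff 15/2.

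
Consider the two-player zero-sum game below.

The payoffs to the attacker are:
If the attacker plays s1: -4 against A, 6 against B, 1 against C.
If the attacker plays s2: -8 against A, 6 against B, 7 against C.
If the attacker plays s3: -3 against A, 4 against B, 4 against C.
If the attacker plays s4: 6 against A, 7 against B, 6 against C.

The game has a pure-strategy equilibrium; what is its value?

6

Row minima: -4, -8, -3, 6 → the attacker's maximin is 6.
Column maxima: 6, 7, 7 → the defender's minimax is 6.
They coincide at (s4, A), so the value is 6.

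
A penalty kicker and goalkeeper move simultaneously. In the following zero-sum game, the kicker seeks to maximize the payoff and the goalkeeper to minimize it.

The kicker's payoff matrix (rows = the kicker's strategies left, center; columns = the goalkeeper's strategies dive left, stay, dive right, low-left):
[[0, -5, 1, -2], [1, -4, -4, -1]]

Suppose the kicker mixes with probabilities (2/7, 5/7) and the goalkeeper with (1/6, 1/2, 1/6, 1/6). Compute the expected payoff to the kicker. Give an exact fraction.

Against (1/6, 1/2, 1/6, 1/6), each row's expected payoff is left: -8/3; center: -8/3.
Taking the (2/7, 5/7)-weighted average: (2/7)·(-8/3) + (5/7)·(-8/3) = -8/3.

-8/3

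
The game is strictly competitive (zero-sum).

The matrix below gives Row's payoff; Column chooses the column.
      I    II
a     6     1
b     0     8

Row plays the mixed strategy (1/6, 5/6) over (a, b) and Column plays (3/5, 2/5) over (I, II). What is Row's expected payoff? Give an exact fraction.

10/3

Against (3/5, 2/5), each row's expected payoff is a: 4; b: 16/5.
Taking the (1/6, 5/6)-weighted average: (1/6)·(4) + (5/6)·(16/5) = 10/3.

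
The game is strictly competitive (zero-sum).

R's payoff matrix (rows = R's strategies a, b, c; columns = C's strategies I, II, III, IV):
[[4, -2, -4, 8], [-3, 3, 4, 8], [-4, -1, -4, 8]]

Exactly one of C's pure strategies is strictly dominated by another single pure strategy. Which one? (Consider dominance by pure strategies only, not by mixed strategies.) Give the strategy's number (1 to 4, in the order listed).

C prefers columns that give R less. Compare IV with I: 4 < 8, -3 < 8, -4 < 8.
So I strictly dominates IV for C; IV is strictly dominated.

4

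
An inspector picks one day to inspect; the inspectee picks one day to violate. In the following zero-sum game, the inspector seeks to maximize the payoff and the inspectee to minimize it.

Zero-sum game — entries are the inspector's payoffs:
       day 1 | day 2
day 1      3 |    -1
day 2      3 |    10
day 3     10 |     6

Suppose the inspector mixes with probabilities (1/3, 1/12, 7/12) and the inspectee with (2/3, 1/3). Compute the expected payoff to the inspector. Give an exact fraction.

109/18

Against (2/3, 1/3), each row's expected payoff is day 1: 5/3; day 2: 16/3; day 3: 26/3.
Taking the (1/3, 1/12, 7/12)-weighted average: (1/3)·(5/3) + (1/12)·(16/3) + (7/12)·(26/3) = 109/18.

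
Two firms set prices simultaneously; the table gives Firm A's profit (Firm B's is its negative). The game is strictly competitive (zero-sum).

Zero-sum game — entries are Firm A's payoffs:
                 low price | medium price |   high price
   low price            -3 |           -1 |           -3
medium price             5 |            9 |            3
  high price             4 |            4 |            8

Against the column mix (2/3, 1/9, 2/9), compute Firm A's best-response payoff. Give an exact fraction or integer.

low price: (-3)·(2/3) + (-1)·(1/9) + (-3)·(2/9) = -25/9.
medium price: (5)·(2/3) + (9)·(1/9) + (3)·(2/9) = 5.
high price: (4)·(2/3) + (4)·(1/9) + (8)·(2/9) = 44/9.
The best pure response is medium price with expected payoff 5.

5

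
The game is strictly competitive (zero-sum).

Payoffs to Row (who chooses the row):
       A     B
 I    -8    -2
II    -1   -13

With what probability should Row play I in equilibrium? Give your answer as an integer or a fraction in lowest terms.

Row minima are -8 and -13, so Row's maximin is -8; column maxima are -1 and -2, so Column's minimax is -2. These differ, so the equilibrium is in mixed strategies.
Let Row play I with probability p. Column is indifferent when −8p − (1−p) = −2p − 13(1−p), giving p = 2/3.

2/3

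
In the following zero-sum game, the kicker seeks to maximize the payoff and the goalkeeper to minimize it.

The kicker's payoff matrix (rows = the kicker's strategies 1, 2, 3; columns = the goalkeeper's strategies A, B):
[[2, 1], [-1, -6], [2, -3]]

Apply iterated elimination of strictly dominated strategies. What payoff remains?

Column A is strictly dominated by B for the goalkeeper (1<2, -6<-1, -3<2); eliminate A.
Row 3 is strictly dominated by row 1 (1>-3); eliminate 3.
Row 2 is strictly dominated by row 1 (1>-6); eliminate 2.
Only (1, B) remains, with payoff 1.

1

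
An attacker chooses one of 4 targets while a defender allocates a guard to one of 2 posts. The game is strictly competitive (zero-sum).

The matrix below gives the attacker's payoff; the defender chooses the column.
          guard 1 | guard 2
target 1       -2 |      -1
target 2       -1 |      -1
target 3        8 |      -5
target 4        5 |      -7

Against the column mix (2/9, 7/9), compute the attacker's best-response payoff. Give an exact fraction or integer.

target 1: (-2)·(2/9) + (-1)·(7/9) = -11/9.
target 2: (-1)·(2/9) + (-1)·(7/9) = -1.
target 3: (8)·(2/9) + (-5)·(7/9) = -19/9.
target 4: (5)·(2/9) + (-7)·(7/9) = -13/3.
The best pure response is target 2 with expected payoff -1.

-1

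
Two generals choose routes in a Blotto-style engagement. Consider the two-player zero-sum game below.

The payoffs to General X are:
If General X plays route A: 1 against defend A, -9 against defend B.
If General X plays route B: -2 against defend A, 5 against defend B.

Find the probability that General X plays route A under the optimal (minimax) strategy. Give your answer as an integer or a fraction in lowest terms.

Row minima are -9 and -2, so General X's maximin is -2; column maxima are 1 and 5, so General Y's minimax is 1. These differ, so the equilibrium is in mixed strategies.
Let General X play route A with probability p. General Y is indifferent when p − 2(1−p) = −9p + 5(1−p), giving p = 7/17.

7/17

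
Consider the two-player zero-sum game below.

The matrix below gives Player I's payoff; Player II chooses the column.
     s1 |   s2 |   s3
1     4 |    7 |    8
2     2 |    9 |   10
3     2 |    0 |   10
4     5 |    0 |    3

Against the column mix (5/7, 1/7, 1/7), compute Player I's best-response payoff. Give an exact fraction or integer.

1: (4)·(5/7) + (7)·(1/7) + (8)·(1/7) = 5.
2: (2)·(5/7) + (9)·(1/7) + (10)·(1/7) = 29/7.
3: (2)·(5/7) + (0)·(1/7) + (10)·(1/7) = 20/7.
4: (5)·(5/7) + (0)·(1/7) + (3)·(1/7) = 4.
The best pure response is 1 with expected payoff 5.

5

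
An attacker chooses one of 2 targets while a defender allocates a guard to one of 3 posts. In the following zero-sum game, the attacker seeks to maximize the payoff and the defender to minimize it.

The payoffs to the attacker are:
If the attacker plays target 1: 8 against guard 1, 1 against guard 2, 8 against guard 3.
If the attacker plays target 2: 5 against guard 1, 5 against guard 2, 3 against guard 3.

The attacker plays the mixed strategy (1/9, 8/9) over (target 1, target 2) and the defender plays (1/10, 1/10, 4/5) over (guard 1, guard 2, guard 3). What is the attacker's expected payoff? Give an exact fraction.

23/6

Against (1/10, 1/10, 4/5), each row's expected payoff is target 1: 73/10; target 2: 17/5.
Taking the (1/9, 8/9)-weighted average: (1/9)·(73/10) + (8/9)·(17/5) = 23/6.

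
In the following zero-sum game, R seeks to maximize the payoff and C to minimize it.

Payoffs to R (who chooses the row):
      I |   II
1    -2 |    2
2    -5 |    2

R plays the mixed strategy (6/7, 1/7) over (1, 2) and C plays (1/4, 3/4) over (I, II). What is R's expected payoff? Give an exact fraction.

25/28

Against (1/4, 3/4), each row's expected payoff is 1: 1; 2: 1/4.
Taking the (6/7, 1/7)-weighted average: (6/7)·(1) + (1/7)·(1/4) = 25/28.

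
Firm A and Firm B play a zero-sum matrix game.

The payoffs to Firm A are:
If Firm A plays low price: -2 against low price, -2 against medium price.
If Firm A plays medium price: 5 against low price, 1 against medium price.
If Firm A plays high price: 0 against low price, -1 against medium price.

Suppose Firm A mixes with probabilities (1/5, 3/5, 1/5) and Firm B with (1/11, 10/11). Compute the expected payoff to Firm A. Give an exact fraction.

Against (1/11, 10/11), each row's expected payoff is low price: -2; medium price: 15/11; high price: -10/11.
Taking the (1/5, 3/5, 1/5)-weighted average: (1/5)·(-2) + (3/5)·(15/11) + (1/5)·(-10/11) = 13/55.

13/55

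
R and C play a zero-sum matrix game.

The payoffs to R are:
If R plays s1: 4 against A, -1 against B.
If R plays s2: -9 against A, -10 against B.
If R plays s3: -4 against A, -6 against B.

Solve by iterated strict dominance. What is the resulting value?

-1

Row s3 is strictly dominated by row s1 (4>-4, -1>-6); eliminate s3.
Column A is strictly dominated by B for C (-1<4, -10<-9); eliminate A.
Row s2 is strictly dominated by row s1 (-1>-10); eliminate s2.
Only (s1, B) remains, with payoff -1.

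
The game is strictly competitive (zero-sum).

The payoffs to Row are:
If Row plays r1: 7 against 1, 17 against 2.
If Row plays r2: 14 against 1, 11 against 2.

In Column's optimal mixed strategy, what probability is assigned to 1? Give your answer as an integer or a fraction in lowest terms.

6/13

Row minima are 7 and 11, so Row's maximin is 11; column maxima are 14 and 17, so Column's minimax is 14. These differ, so the equilibrium is in mixed strategies.
Let Column play 1 with probability q. Row is indifferent when 7q + 17(1−q) = 14q + 11(1−q), giving q = 6/13.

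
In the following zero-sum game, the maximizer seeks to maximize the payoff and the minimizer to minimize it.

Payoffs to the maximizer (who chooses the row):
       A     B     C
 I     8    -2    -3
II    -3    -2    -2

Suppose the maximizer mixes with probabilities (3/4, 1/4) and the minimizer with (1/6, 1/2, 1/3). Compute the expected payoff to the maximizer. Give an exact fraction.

-25/24

Against (1/6, 1/2, 1/3), each row's expected payoff is I: -2/3; II: -13/6.
Taking the (3/4, 1/4)-weighted average: (3/4)·(-2/3) + (1/4)·(-13/6) = -25/24.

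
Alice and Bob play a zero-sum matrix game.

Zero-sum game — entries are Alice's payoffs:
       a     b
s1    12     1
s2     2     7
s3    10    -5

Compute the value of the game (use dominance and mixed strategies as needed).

41/8

Row s3 is strictly dominated by row s1, so Alice never plays it.
The remaining 2×2 game on (s1, s2) × (a, b) has no saddle point. Let Alice play s1 with probability p; indifference gives 12p + 2(1−p) = p + 7(1−p), so p = 5/16.
Similarly Bob's optimal q on a is 3/8, and the value is 12·(3/8) + (1)·(5/8) = 41/8.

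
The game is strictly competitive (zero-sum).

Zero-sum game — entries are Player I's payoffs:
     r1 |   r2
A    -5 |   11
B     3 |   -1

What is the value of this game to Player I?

7/5

Row minima are -5 and -1, so Player I's maximin is -1; column maxima are 3 and 11, so Player II's minimax is 3. These differ, so the equilibrium is in mixed strategies.
Let Player I play A with probability p. Player II is indifferent when −5p + 3(1−p) = 11p − (1−p), giving p = 1/5.
Let Player II play r1 with probability q. Player I is indifferent when −5q + 11(1−q) = 3q − (1−q), giving q = 3/5.
The value is -5·(3/5) + (11)·(2/5) = 7/5.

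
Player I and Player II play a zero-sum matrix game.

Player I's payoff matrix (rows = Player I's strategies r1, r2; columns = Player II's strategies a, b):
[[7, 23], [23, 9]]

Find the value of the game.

233/15

Row minima are 7 and 9, so Player I's maximin is 9; column maxima are 23 and 23, so Player II's minimax is 23. These differ, so the equilibrium is in mixed strategies.
Let Player I play r1 with probability p. Player II is indifferent when 7p + 23(1−p) = 23p + 9(1−p), giving p = 7/15.
Let Player II play a with probability q. Player I is indifferent when 7q + 23(1−q) = 23q + 9(1−q), giving q = 7/15.
The value is 7·(7/15) + (23)·(8/15) = 233/15.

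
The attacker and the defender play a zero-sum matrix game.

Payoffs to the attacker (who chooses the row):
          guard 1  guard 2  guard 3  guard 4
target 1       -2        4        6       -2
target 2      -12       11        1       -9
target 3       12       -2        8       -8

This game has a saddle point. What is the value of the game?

-2

Row minima: -2, -12, -8 → the attacker's maximin is -2.
Column maxima: 12, 11, 8, -2 → the defender's minimax is -2.
They coincide at (target 1, guard 4), so the value is -2.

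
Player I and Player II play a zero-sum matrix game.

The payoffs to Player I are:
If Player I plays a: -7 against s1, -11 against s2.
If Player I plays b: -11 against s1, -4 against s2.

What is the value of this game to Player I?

Row minima are -11 and -11, so Player I's maximin is -11; column maxima are -7 and -4, so Player II's minimax is -7. These differ, so the equilibrium is in mixed strategies.
Let Player I play a with probability p. Player II is indifferent when −7p − 11(1−p) = −11p − 4(1−p), giving p = 7/11.
Let Player II play s1 with probability q. Player I is indifferent when −7q − 11(1−q) = −11q − 4(1−q), giving q = 7/11.
The value is -7·(7/11) + (-11)·(4/11) = -93/11.

-93/11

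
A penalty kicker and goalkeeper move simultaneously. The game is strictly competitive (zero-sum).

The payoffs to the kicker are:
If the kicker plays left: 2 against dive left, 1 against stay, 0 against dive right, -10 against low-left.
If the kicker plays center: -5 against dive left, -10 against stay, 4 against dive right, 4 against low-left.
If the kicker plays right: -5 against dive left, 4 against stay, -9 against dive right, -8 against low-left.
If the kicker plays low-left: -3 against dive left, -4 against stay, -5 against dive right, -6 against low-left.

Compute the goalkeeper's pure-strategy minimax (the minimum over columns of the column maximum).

2

The worst case (largest entry) in each column is dive left: 2, stay: 4, dive right: 4, low-left: 4.
The best (smallest) of these is 2.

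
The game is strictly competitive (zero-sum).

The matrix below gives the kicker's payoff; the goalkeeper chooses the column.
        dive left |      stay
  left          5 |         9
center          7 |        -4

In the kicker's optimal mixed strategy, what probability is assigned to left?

Row minima are 5 and -4, so the kicker's maximin is 5; column maxima are 7 and 9, so the goalkeeper's minimax is 7. These differ, so the equilibrium is in mixed strategies.
Let the kicker play left with probability p. The goalkeeper is indifferent when 5p + 7(1−p) = 9p − 4(1−p), giving p = 11/15.

11/15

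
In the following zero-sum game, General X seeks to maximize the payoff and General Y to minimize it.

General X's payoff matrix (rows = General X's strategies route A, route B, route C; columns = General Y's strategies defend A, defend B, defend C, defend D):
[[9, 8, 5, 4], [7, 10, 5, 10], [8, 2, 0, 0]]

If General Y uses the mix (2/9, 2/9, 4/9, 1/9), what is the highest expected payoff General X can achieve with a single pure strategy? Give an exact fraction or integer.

64/9

route A: (9)·(2/9) + (8)·(2/9) + (5)·(4/9) + (4)·(1/9) = 58/9.
route B: (7)·(2/9) + (10)·(2/9) + (5)·(4/9) + (10)·(1/9) = 64/9.
route C: (8)·(2/9) + (2)·(2/9) + (0)·(4/9) + (0)·(1/9) = 20/9.
The best pure response is route B with expected payoff 64/9.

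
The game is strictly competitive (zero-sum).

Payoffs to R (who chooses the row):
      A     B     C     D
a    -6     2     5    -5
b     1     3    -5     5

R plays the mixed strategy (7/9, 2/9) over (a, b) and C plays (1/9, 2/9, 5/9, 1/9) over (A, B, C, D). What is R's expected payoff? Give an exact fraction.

100/81

Against (1/9, 2/9, 5/9, 1/9), each row's expected payoff is a: 2; b: -13/9.
Taking the (7/9, 2/9)-weighted average: (7/9)·(2) + (2/9)·(-13/9) = 100/81.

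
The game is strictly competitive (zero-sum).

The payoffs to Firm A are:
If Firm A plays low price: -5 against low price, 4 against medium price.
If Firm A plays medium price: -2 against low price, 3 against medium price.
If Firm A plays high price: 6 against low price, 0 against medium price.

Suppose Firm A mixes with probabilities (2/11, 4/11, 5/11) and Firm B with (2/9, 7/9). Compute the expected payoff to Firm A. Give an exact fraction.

164/99

Against (2/9, 7/9), each row's expected payoff is low price: 2; medium price: 17/9; high price: 4/3.
Taking the (2/11, 4/11, 5/11)-weighted average: (2/11)·(2) + (4/11)·(17/9) + (5/11)·(4/3) = 164/99.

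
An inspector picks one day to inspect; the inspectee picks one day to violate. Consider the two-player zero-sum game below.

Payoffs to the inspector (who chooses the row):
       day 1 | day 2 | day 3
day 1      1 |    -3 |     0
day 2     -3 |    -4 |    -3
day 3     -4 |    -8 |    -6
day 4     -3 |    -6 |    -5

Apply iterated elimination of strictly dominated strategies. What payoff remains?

Column day 3 is strictly dominated by day 2 for the inspectee (-3<0, -4<-3, -8<-6, -6<-5); eliminate day 3.
Row day 4 is strictly dominated by row day 1 (1>-3, -3>-6); eliminate day 4.
Row day 3 is strictly dominated by row day 1 (1>-4, -3>-8); eliminate day 3.
Row day 2 is strictly dominated by row day 1 (1>-3, -3>-4); eliminate day 2.
Column day 1 is strictly dominated by day 2 for the inspectee (-3<1); eliminate day 1.
Only (day 1, day 2) remains, with payoff -3.

-3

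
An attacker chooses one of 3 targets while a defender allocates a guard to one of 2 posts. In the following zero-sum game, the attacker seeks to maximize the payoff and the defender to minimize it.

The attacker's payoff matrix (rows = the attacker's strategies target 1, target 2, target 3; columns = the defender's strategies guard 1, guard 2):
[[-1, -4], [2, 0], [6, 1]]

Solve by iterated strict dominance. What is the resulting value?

Column guard 1 is strictly dominated by guard 2 for the defender (-4<-1, 0<2, 1<6); eliminate guard 1.
Row target 1 is strictly dominated by row target 2 (0>-4); eliminate target 1.
Row target 2 is strictly dominated by row target 3 (1>0); eliminate target 2.
Only (target 3, guard 2) remains, with payoff 1.

1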